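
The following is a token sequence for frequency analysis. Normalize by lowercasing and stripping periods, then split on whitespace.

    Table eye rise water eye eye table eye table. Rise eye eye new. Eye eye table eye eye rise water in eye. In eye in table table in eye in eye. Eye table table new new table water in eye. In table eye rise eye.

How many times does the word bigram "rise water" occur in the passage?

Scanning the 44 overlapping bigram windows for "rise water":
  position 3–4: rise water
  position 19–20: rise water

2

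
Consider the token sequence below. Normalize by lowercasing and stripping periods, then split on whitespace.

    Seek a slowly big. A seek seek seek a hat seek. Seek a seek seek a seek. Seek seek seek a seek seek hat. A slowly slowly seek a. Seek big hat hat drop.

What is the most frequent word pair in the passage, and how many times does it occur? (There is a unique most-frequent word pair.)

"seek seek", 8 times

Bigram frequencies (highest first):
  seek seek: 8
  seek a: 6
  a seek: 5
  a slowly: 2
  slowly big: 1
  big a: 1
  … (10 more, each ≤ 1)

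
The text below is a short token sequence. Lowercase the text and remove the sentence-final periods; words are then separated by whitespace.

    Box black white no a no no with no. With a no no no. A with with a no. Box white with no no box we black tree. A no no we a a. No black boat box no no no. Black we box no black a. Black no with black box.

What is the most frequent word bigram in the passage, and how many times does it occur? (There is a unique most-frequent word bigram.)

"no no", 7 times

Bigram frequencies (highest first):
  no no: 7
  a no: 5
  no with: 3
  no black: 3
  no a: 2
  with no: 2
  … (26 more, each ≤ 2)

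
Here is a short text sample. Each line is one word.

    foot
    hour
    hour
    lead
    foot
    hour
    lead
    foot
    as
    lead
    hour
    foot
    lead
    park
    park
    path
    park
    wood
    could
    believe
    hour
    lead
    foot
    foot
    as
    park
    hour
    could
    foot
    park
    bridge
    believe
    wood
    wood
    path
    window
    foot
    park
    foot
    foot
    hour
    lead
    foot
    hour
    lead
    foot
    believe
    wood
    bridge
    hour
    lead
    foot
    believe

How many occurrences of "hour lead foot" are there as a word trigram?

Scanning the 51 overlapping trigram windows for "hour lead foot":
  position 3–5: hour lead foot
  position 6–8: hour lead foot
  position 21–23: hour lead foot
  position 41–43: hour lead foot
  position 44–46: hour lead foot
  position 50–52: hour lead foot

6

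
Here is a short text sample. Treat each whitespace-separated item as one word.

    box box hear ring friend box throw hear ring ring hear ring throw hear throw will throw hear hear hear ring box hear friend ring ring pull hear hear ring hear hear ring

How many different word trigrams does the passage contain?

29

33 tokens → 31 trigram windows in total.
Repeated trigrams (each contributes count−1 duplicates):
  hear hear ring: 3
2 duplicate windows → 31 − 2 = 29 distinct.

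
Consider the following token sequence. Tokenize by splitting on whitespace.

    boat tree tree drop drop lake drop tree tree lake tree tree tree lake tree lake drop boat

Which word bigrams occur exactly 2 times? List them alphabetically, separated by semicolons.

lake drop; lake tree

Bigram counts meeting the condition (exactly 2 times):
  lake drop: 2
  lake tree: 2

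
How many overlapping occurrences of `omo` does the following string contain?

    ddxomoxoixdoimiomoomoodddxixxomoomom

5

Sliding a length-3 window over the 36 characters (34 positions):
  position 4–6: omo
  position 16–18: omo
  position 19–21: omo
  position 30–32: omo
  position 33–35: omo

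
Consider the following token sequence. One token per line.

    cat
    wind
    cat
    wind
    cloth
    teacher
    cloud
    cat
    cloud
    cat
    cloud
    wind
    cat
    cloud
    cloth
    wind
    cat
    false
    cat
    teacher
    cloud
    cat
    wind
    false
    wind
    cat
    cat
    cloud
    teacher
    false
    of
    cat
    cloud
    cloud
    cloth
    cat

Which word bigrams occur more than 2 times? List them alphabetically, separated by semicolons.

cat cloud; cat wind; cloud cat; wind cat

Bigram counts meeting the condition (more than 2 times):
  cat cloud: 5
  cat wind: 3
  cloud cat: 3
  wind cat: 4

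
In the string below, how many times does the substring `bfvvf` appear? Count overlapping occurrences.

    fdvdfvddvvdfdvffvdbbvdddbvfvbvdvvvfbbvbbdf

0

Sliding a length-5 window over the 42 characters (38 positions):
  (no match at any position)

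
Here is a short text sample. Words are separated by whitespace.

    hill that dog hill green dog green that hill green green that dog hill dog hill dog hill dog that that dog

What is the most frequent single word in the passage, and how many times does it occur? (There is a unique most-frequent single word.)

Unigram frequencies (highest first):
  dog: 7
  hill: 6
  that: 5
  green: 4

"dog", 7 times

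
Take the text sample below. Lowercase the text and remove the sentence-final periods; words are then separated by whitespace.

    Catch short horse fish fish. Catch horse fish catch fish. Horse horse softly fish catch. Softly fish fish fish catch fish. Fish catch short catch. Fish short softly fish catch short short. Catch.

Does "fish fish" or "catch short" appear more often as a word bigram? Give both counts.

"fish fish": 4 occurrences
"catch short": 3 occurrences

"fish fish" (4 vs 3)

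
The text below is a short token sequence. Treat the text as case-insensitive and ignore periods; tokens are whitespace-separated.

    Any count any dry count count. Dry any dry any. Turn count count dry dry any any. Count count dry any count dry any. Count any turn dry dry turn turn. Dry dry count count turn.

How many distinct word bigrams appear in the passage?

36 tokens → 35 bigram windows in total.
Repeated bigrams (each contributes count−1 duplicates):
  dry any: 5
  any count: 4
  count count: 4
  count dry: 4
  dry dry: 3
  any dry: 2
  any turn: 2
  count any: 2
  … (2 more repeated)
20 duplicate windows → 35 − 20 = 15 distinct.

15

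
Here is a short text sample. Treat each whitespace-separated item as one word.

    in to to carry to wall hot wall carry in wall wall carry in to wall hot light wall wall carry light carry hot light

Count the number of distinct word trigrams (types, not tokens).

25 tokens → 23 trigram windows in total.
Repeated trigrams (each contributes count−1 duplicates):
  to wall hot: 2
  wall carry in: 2
  wall wall carry: 2
3 duplicate windows → 23 − 3 = 20 distinct.

20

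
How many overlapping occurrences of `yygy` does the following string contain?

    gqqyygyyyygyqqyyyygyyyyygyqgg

4

Sliding a length-4 window over the 29 characters (26 positions):
  position 4–7: yygy
  position 9–12: yygy
  position 17–20: yygy
  position 23–26: yygy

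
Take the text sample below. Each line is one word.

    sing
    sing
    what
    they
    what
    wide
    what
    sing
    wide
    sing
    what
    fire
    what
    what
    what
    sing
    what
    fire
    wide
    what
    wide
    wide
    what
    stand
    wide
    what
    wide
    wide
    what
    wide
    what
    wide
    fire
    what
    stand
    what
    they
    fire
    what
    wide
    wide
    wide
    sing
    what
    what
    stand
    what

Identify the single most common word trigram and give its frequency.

"wide what wide", 4 times

Trigram frequencies (highest first):
  wide what wide: 4
  what wide wide: 3
  what wide what: 2
  wide sing what: 2
  sing what fire: 2
  wide wide what: 2
  … (29 more, each ≤ 2)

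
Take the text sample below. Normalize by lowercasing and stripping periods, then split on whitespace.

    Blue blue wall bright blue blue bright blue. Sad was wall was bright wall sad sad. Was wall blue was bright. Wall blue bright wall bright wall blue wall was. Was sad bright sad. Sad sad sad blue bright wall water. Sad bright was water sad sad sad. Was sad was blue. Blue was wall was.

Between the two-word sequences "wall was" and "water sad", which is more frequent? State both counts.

"wall was": 3 occurrences
"water sad": 2 occurrences

"wall was" (3 vs 2)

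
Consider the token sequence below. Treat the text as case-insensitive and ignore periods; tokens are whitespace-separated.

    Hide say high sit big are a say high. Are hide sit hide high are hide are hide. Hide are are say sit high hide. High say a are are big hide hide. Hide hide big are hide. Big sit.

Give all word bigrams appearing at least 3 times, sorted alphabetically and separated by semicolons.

are hide; hide hide

Bigram counts meeting the condition (at least 3 times):
  are hide: 4
  hide hide: 4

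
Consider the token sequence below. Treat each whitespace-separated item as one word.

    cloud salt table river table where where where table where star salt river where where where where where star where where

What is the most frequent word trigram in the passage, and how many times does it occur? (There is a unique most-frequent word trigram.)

"where where where", 4 times

Trigram frequencies (highest first):
  where where where: 4
  cloud salt table: 1
  salt table river: 1
  table river table: 1
  river table where: 1
  table where where: 1
  … (10 more, each ≤ 1)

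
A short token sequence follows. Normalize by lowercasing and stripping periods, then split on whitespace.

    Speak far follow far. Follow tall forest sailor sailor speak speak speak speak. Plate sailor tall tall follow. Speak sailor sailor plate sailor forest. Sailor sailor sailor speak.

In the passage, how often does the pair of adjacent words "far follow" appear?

2

Scanning the 27 overlapping bigram windows for "far follow":
  position 2–3: far follow
  position 4–5: far follow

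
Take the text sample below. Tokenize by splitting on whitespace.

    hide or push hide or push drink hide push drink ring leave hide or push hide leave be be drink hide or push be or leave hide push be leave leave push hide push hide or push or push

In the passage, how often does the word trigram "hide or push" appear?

Scanning the 37 overlapping trigram windows for "hide or push":
  position 1–3: hide or push
  position 4–6: hide or push
  position 13–15: hide or push
  position 21–23: hide or push
  position 35–37: hide or push

5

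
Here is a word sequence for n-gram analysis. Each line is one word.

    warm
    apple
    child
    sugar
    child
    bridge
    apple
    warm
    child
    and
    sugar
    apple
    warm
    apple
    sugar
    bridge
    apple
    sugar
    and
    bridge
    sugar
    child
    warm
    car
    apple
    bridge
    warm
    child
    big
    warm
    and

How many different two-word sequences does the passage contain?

31 tokens → 30 bigram windows in total.
Repeated bigrams (each contributes count−1 duplicates):
  apple sugar: 2
  apple warm: 2
  bridge apple: 2
  sugar child: 2
  warm apple: 2
  warm child: 2
6 duplicate windows → 30 − 6 = 24 distinct.

24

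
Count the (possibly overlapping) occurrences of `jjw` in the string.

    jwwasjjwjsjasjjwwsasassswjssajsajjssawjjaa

Sliding a length-3 window over the 42 characters (40 positions):
  position 6–8: jjw
  position 14–16: jjw

2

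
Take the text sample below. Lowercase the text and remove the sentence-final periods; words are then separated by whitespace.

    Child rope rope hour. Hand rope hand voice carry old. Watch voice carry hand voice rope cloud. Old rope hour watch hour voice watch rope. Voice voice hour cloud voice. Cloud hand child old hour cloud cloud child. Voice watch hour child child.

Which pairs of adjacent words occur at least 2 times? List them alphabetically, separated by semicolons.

hand voice; hour cloud; rope hour; voice carry; voice watch; watch hour

Bigram counts meeting the condition (at least 2 times):
  hand voice: 2
  hour cloud: 2
  rope hour: 2
  voice carry: 2
  voice watch: 2
  watch hour: 2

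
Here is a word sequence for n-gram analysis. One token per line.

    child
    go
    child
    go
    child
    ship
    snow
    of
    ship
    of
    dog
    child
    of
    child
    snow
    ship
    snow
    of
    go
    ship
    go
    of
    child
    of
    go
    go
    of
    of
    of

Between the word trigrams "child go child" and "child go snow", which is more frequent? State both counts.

"child go child" (2 vs 0)

"child go child": 2 occurrences
"child go snow": 0 occurrences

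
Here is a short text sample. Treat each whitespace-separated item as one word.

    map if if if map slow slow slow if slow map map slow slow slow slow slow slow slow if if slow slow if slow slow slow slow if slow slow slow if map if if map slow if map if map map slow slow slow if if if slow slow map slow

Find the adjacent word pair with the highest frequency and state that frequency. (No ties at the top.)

Bigram frequencies (highest first):
  slow slow: 17
  slow if: 7
  if if: 6
  if map: 5
  map slow: 5
  if slow: 5
  … (3 more, each ≤ 3)

"slow slow", 17 times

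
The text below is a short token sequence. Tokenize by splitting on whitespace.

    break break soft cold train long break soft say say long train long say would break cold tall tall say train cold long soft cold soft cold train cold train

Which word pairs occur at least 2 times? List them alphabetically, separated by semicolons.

Bigram counts meeting the condition (at least 2 times):
  break soft: 2
  cold train: 3
  soft cold: 3
  train cold: 2
  train long: 2

break soft; cold train; soft cold; train cold; train long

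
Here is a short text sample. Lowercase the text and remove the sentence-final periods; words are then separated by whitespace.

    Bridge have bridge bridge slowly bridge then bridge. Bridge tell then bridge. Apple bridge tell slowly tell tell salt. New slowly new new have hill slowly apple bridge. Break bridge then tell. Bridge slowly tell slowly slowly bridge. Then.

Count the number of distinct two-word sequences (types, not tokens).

28

39 tokens → 38 bigram windows in total.
Repeated bigrams (each contributes count−1 duplicates):
  bridge then: 3
  apple bridge: 2
  bridge bridge: 2
  bridge slowly: 2
  bridge tell: 2
  slowly bridge: 2
  slowly tell: 2
  tell slowly: 2
  … (1 more repeated)
10 duplicate windows → 38 − 10 = 28 distinct.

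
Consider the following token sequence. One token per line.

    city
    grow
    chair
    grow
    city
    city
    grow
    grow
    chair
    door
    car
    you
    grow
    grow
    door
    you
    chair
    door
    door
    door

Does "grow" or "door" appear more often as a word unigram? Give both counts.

"grow": 6 occurrences
"door": 5 occurrences

"grow" (6 vs 5)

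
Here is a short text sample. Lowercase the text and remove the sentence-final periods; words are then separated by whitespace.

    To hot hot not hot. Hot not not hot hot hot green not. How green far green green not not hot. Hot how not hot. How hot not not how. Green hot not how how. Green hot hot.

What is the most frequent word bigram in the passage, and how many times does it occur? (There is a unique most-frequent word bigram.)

"hot hot", 6 times

Bigram frequencies (highest first):
  hot hot: 6
  hot not: 4
  not hot: 4
  not not: 3
  not how: 3
  how green: 3
  … (11 more, each ≤ 2)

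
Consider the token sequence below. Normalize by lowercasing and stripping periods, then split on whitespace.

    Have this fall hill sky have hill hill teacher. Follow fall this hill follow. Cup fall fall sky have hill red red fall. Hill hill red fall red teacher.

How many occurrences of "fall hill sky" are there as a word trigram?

1

Scanning the 27 overlapping trigram windows for "fall hill sky":
  position 3–5: fall hill sky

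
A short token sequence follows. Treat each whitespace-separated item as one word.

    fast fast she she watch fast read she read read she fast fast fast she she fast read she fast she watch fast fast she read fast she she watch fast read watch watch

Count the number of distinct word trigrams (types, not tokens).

22

34 tokens → 32 trigram windows in total.
Repeated trigrams (each contributes count−1 duplicates):
  fast fast she: 3
  fast she she: 3
  she watch fast: 3
  fast read she: 2
  read she fast: 2
  she she watch: 2
  watch fast read: 2
10 duplicate windows → 32 − 10 = 22 distinct.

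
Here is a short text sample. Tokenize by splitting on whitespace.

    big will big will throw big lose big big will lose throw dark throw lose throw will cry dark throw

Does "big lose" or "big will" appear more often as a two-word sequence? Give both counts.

"big will" (3 vs 1)

"big lose": 1 occurrence
"big will": 3 occurrences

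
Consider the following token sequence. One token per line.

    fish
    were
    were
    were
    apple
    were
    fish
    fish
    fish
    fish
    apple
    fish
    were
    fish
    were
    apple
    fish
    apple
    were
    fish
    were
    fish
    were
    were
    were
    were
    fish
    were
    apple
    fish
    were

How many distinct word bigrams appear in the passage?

31 tokens → 30 bigram windows in total.
Repeated bigrams (each contributes count−1 duplicates):
  fish were: 7
  were fish: 5
  were were: 5
  apple fish: 3
  fish fish: 3
  were apple: 3
  apple were: 2
  fish apple: 2
22 duplicate windows → 30 − 22 = 8 distinct.

8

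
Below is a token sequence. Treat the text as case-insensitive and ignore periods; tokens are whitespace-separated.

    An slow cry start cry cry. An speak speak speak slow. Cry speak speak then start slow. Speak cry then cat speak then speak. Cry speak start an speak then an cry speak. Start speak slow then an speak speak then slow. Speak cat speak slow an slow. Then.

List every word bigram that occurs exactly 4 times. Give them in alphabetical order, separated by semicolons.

Bigram counts meeting the condition (exactly 4 times):
  speak speak: 4
  speak then: 4

speak speak; speak then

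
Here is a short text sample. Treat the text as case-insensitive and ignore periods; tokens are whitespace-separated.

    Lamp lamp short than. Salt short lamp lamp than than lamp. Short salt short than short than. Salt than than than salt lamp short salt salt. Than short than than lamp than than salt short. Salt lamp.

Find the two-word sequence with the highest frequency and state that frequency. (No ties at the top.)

"than than", 5 times

Bigram frequencies (highest first):
  than than: 5
  short than: 4
  than salt: 4
  lamp short: 3
  salt short: 3
  short salt: 3
  … (8 more, each ≤ 2)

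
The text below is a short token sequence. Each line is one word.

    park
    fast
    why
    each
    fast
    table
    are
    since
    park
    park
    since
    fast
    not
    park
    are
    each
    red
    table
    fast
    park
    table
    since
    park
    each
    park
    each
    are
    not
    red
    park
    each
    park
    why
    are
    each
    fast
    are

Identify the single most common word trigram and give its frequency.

"park each park", 2 times

Trigram frequencies (highest first):
  park each park: 2
  park fast why: 1
  fast why each: 1
  why each fast: 1
  each fast table: 1
  fast table are: 1
  … (28 more, each ≤ 1)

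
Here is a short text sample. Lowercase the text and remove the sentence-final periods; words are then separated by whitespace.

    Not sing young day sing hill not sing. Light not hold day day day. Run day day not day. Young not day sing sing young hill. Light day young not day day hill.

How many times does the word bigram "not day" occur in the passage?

Scanning the 32 overlapping bigram windows for "not day":
  position 18–19: not day
  position 21–22: not day
  position 30–31: not day

3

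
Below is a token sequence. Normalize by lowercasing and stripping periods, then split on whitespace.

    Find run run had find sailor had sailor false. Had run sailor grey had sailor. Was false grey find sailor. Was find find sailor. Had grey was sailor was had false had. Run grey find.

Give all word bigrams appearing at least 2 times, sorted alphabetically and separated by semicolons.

Bigram counts meeting the condition (at least 2 times):
  false had: 2
  find sailor: 3
  grey find: 2
  had run: 2
  had sailor: 2
  sailor had: 2
  sailor was: 3

false had; find sailor; grey find; had run; had sailor; sailor had; sailor was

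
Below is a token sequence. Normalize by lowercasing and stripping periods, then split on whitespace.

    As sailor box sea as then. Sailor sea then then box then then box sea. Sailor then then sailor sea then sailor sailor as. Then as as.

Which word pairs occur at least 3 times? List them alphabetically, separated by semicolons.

then sailor; then then

Bigram counts meeting the condition (at least 3 times):
  then sailor: 3
  then then: 3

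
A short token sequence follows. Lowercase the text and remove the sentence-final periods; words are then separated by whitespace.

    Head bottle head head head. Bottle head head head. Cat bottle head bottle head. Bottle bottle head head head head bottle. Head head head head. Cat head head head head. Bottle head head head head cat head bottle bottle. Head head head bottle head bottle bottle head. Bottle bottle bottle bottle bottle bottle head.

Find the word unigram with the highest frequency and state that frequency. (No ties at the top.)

"head", 32 times

Unigram frequencies (highest first):
  head: 32
  bottle: 19
  cat: 3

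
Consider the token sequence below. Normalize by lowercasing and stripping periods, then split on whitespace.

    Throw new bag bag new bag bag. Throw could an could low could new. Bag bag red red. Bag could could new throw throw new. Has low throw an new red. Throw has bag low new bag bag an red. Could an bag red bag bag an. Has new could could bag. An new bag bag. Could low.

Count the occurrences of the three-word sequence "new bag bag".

Scanning the 56 overlapping trigram windows for "new bag bag":
  position 2–4: new bag bag
  position 5–7: new bag bag
  position 14–16: new bag bag
  position 36–38: new bag bag
  position 54–56: new bag bag

5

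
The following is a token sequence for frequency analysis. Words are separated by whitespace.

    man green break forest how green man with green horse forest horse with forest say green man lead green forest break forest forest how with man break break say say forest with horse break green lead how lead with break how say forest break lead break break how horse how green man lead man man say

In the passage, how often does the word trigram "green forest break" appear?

1

Scanning the 54 overlapping trigram windows for "green forest break":
  position 19–21: green forest break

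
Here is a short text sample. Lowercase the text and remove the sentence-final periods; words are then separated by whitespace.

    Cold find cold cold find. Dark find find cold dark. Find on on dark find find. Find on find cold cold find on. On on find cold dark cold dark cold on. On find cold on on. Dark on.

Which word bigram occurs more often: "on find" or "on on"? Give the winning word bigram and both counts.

"on on" (5 vs 3)

"on find": 3 occurrences
"on on": 5 occurrences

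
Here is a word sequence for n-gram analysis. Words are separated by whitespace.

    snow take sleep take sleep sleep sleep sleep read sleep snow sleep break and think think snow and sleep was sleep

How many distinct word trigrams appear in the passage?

18

21 tokens → 19 trigram windows in total.
Repeated trigrams (each contributes count−1 duplicates):
  sleep sleep sleep: 2
1 duplicate windows → 19 − 1 = 18 distinct.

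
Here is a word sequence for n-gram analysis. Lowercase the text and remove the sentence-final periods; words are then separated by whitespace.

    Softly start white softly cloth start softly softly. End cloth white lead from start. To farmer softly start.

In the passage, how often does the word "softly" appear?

Scanning the 18 tokens for "softly":
  position 1: softly
  position 4: softly
  position 7: softly
  position 8: softly
  position 17: softly

5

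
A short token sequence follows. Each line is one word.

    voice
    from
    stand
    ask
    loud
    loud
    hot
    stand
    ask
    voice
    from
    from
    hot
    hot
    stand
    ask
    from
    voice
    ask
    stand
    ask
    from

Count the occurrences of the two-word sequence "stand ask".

Scanning the 21 overlapping bigram windows for "stand ask":
  position 3–4: stand ask
  position 8–9: stand ask
  position 15–16: stand ask
  position 20–21: stand ask

4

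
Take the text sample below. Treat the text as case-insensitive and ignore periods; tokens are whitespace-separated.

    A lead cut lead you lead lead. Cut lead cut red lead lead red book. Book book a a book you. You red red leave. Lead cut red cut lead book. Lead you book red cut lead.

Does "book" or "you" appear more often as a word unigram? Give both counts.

"book": 6 occurrences
"you": 4 occurrences

"book" (6 vs 4)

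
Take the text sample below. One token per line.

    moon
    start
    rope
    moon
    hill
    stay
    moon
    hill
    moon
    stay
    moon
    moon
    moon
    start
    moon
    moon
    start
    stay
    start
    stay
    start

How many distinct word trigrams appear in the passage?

21 tokens → 19 trigram windows in total.
Repeated trigrams (each contributes count−1 duplicates):
  moon moon start: 2
  start stay start: 2
2 duplicate windows → 19 − 2 = 17 distinct.

17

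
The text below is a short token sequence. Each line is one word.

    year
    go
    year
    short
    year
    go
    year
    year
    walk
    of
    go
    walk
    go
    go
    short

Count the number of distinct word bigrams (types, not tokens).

12

15 tokens → 14 bigram windows in total.
Repeated bigrams (each contributes count−1 duplicates):
  go year: 2
  year go: 2
2 duplicate windows → 14 − 2 = 12 distinct.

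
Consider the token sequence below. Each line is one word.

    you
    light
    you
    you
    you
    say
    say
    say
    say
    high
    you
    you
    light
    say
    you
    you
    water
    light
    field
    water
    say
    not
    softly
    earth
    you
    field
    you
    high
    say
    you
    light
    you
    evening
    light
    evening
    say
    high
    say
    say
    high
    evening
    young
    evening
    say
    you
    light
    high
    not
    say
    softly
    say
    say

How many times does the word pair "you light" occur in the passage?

4

Scanning the 51 overlapping bigram windows for "you light":
  position 1–2: you light
  position 12–13: you light
  position 30–31: you light
  position 45–46: you light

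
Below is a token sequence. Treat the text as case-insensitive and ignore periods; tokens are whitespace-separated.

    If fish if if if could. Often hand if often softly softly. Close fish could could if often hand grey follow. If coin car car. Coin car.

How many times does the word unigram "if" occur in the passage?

Scanning the 27 tokens for "if":
  position 1: if
  position 3: if
  position 4: if
  position 5: if
  position 9: if
  position 17: if
  position 22: if

7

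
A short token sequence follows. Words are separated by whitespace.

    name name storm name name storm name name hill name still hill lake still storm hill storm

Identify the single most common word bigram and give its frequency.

"name name", 3 times

Bigram frequencies (highest first):
  name name: 3
  name storm: 2
  storm name: 2
  name hill: 1
  hill name: 1
  name still: 1
  … (6 more, each ≤ 1)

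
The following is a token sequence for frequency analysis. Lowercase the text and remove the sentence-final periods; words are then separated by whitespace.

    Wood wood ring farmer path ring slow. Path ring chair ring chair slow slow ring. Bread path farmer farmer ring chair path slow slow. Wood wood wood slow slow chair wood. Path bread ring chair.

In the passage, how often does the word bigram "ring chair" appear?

4

Scanning the 34 overlapping bigram windows for "ring chair":
  position 9–10: ring chair
  position 11–12: ring chair
  position 20–21: ring chair
  position 34–35: ring chair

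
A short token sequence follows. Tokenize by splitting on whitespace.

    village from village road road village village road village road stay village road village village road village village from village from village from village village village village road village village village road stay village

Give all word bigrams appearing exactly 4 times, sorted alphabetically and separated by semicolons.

from village; village from

Bigram counts meeting the condition (exactly 4 times):
  from village: 4
  village from: 4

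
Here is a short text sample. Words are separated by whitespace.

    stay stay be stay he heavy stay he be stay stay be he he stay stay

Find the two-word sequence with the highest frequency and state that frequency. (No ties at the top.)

Bigram frequencies (highest first):
  stay stay: 3
  stay be: 2
  be stay: 2
  stay he: 2
  he heavy: 1
  heavy stay: 1
  … (4 more, each ≤ 1)

"stay stay", 3 times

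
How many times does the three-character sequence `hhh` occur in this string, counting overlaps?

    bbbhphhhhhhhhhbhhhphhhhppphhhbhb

Sliding a length-3 window over the 32 characters (30 positions):
  position 6–8: hhh
  position 7–9: hhh
  position 8–10: hhh
  position 9–11: hhh
  position 10–12: hhh
  position 11–13: hhh
  position 12–14: hhh
  position 16–18: hhh
  position 20–22: hhh
  position 21–23: hhh
  … (1 more)

11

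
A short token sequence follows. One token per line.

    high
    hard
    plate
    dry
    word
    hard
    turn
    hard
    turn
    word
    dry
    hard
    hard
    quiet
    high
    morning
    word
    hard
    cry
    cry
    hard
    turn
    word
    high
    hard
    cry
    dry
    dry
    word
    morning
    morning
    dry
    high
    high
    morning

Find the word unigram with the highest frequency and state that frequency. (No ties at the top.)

Unigram frequencies (highest first):
  hard: 8
  high: 5
  dry: 5
  word: 5
  morning: 4
  turn: 3
  … (3 more, each ≤ 3)

"hard", 8 times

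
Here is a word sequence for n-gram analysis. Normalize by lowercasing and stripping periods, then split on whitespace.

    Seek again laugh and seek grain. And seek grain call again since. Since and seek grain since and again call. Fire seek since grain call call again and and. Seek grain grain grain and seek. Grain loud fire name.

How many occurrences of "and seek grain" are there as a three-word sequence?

Scanning the 37 overlapping trigram windows for "and seek grain":
  position 4–6: and seek grain
  position 7–9: and seek grain
  position 14–16: and seek grain
  position 29–31: and seek grain
  position 34–36: and seek grain

5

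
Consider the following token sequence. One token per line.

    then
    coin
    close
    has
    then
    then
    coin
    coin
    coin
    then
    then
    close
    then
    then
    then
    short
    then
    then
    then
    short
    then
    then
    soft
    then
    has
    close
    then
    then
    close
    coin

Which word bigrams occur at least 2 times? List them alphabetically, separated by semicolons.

close then; coin coin; short then; then close; then coin; then short; then then

Bigram counts meeting the condition (at least 2 times):
  close then: 2
  coin coin: 2
  short then: 2
  then close: 2
  then coin: 2
  then short: 2
  then then: 8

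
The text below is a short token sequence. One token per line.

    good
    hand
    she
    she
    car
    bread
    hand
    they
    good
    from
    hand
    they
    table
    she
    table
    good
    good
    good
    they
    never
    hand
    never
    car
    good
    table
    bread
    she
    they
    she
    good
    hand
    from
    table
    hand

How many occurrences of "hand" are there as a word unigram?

6

Scanning the 34 tokens for "hand":
  position 2: hand
  position 7: hand
  position 11: hand
  position 21: hand
  position 31: hand
  position 34: hand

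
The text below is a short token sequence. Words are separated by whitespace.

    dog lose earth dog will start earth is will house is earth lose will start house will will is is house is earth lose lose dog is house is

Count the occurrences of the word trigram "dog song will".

0

Scanning the 27 overlapping trigram windows for "dog song will":
  (none found)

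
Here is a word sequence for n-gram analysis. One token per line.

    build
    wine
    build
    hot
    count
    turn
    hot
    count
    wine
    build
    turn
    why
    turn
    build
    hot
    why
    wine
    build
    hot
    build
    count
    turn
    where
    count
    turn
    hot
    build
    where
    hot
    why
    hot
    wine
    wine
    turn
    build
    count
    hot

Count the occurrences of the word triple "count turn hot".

Scanning the 35 overlapping trigram windows for "count turn hot":
  position 5–7: count turn hot
  position 24–26: count turn hot

2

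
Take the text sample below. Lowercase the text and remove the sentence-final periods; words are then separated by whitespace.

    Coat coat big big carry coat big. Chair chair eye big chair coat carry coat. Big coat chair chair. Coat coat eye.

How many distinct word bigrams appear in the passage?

22 tokens → 21 bigram windows in total.
Repeated bigrams (each contributes count−1 duplicates):
  coat big: 3
  big chair: 2
  carry coat: 2
  chair chair: 2
  chair coat: 2
  coat coat: 2
7 duplicate windows → 21 − 7 = 14 distinct.

14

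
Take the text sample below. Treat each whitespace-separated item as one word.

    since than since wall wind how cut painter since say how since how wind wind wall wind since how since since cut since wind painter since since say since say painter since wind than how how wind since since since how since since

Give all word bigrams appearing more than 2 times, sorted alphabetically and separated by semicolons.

Bigram counts meeting the condition (more than 2 times):
  how since: 3
  painter since: 3
  since how: 3
  since say: 3
  since since: 5

how since; painter since; since how; since say; since since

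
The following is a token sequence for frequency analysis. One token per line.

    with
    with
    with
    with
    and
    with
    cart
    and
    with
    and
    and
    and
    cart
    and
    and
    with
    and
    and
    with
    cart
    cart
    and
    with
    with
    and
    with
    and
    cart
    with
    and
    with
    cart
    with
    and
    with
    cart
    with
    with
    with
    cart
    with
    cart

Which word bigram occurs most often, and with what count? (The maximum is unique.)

Bigram frequencies (highest first):
  and with: 8
  with and: 7
  with with: 6
  with cart: 6
  and and: 4
  cart with: 4
  … (3 more, each ≤ 3)

"and with", 8 times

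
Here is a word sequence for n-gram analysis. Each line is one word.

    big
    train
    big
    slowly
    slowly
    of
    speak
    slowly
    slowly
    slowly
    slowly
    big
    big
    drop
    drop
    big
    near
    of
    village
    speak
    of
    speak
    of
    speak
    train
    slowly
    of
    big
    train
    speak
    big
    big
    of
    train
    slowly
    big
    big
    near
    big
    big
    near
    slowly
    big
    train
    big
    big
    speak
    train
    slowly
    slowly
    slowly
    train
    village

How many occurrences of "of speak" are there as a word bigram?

Scanning the 52 overlapping bigram windows for "of speak":
  position 6–7: of speak
  position 21–22: of speak
  position 23–24: of speak

3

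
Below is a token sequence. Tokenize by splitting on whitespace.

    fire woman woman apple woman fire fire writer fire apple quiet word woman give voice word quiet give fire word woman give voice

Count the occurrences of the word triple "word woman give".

2

Scanning the 21 overlapping trigram windows for "word woman give":
  position 12–14: word woman give
  position 20–22: word woman give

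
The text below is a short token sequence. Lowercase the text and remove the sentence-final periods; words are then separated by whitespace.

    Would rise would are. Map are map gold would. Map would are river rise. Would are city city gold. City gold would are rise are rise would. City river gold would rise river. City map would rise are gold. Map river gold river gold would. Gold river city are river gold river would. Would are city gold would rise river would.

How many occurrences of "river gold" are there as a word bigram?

Scanning the 60 overlapping bigram windows for "river gold":
  position 29–30: river gold
  position 41–42: river gold
  position 43–44: river gold
  position 50–51: river gold

4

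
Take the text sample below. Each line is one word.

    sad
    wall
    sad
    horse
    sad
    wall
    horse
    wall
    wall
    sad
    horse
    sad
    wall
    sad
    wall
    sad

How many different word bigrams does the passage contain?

16 tokens → 15 bigram windows in total.
Repeated bigrams (each contributes count−1 duplicates):
  sad wall: 4
  wall sad: 4
  horse sad: 2
  sad horse: 2
8 duplicate windows → 15 − 8 = 7 distinct.

7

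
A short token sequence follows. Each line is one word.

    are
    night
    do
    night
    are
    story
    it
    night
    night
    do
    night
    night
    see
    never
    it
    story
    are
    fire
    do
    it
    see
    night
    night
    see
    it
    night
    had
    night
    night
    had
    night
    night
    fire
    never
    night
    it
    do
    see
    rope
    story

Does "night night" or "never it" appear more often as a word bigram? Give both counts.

"night night": 5 occurrences
"never it": 1 occurrence

"night night" (5 vs 1)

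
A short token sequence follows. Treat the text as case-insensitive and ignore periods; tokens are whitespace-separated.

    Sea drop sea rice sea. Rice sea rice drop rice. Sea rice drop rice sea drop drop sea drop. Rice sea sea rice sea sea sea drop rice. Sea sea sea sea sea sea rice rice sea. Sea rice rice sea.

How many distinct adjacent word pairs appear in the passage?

41 tokens → 40 bigram windows in total.
Repeated bigrams (each contributes count−1 duplicates):
  rice sea: 9
  sea sea: 9
  sea rice: 7
  drop rice: 4
  sea drop: 4
  drop sea: 2
  rice drop: 2
  rice rice: 2
31 duplicate windows → 40 − 31 = 9 distinct.

9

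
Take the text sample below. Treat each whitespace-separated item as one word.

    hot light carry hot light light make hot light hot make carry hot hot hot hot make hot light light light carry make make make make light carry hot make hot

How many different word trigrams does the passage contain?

23

31 tokens → 29 trigram windows in total.
Repeated trigrams (each contributes count−1 duplicates):
  hot hot hot: 2
  hot light light: 2
  hot make hot: 2
  light carry hot: 2
  make hot light: 2
  make make make: 2
6 duplicate windows → 29 − 6 = 23 distinct.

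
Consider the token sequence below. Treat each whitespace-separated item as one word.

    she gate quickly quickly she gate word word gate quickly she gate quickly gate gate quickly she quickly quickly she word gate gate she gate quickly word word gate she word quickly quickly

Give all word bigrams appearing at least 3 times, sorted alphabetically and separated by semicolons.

Bigram counts meeting the condition (at least 3 times):
  gate quickly: 5
  quickly quickly: 3
  quickly she: 4
  she gate: 4
  word gate: 3

gate quickly; quickly quickly; quickly she; she gate; word gate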